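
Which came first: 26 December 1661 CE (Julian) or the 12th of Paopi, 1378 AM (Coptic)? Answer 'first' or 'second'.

second

The two dates have Julian Day Numbers 2328098 and 2328020 respectively.
Since 2328020 < 2328098, the second date comes first.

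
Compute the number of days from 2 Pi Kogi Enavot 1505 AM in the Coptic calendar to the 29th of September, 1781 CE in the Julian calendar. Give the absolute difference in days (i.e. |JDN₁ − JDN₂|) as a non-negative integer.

JDN of the first date = 2374727.
JDN of the second date = 2371840.
|2371840 − 2374727| = 2887.

2887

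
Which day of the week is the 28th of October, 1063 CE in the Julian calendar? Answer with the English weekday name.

Tuesday

In the proleptic Gregorian calendar this is 3 November 1063 (JDN 2109619).
2109619 ≡ 1 (mod 7); counting from Monday = 0 gives Tuesday.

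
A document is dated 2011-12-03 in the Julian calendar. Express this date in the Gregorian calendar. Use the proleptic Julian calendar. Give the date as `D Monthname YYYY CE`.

For dates in this range the Gregorian date is 13 days ahead of the Julian.
3 December 2011 Julian + 13 days → 16 December 2011 Gregorian.

16 December 2011 CE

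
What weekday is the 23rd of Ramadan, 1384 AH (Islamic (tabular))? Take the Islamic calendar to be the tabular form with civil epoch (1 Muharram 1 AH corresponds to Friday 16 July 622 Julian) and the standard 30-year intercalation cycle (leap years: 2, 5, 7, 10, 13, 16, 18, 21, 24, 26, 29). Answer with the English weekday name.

Equivalently 26 January 1965 Gregorian, JDN 2438787.
Since JDN mod 7 = 1 (0 = Monday), the day is Tuesday.

Tuesday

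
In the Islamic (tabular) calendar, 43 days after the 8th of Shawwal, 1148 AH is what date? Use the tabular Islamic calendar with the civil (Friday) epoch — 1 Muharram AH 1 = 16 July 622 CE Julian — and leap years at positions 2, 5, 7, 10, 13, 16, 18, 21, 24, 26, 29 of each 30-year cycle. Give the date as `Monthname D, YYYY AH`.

The starting date is JDN 2355172; 2355172 + 43 = 2355215.
JDN 2355215 corresponds to Dhu al-Qa'dah 22, 1148 AH.

Dhu al-Qa'dah 22, 1148 AH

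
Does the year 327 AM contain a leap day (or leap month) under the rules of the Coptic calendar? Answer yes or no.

327 mod 4 = 3; in the Coptic calendar a year is leap when year mod 4 = 3, so it is a leap year.

yes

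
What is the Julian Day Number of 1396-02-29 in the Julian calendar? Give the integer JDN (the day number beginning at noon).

2231006

Equivalently 8 March 1396 (proleptic Gregorian).
JDN 2400001 is 17 November 1858 CE (Gregorian), MJD 0; the target day is −168995 days from there, so JDN = 2231006.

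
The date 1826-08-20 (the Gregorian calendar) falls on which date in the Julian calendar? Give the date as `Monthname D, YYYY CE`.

August 8, 1826 CE

At this point the Julian calendar is 12 days behind the Gregorian.
20 August 1826 Gregorian − 12 days → 8 August 1826 Julian.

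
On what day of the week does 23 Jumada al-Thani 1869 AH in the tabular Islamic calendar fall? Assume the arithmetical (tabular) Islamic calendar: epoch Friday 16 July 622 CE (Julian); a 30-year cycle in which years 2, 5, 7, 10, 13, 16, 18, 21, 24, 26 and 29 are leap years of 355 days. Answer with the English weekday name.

This is JDN 2610567 (22 May 2435 Gregorian).
2610567 ≡ 1 (mod 7); counting from Monday = 0 gives Tuesday.

Tuesday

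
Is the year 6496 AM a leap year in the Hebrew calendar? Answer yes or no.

Hebrew year 6496 is year 17 of its 19-year Metonic cycle; leap years are at positions 3, 6, 8, 11, 14, 17, 19, so it is a leap year (13 months).

yes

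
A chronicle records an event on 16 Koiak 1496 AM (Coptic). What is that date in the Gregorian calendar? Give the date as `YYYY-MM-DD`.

Both dates share Julian Day Number 2371184; in the Gregorian calendar that is 24 December 1779 CE.

1779-12-24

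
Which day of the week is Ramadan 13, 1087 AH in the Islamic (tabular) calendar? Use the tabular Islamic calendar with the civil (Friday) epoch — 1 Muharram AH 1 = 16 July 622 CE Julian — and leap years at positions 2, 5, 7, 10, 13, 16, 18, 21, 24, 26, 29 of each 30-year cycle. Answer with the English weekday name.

This is JDN 2333530 (19 November 1676 Gregorian).
2333530 ≡ 3 (mod 7); counting from Monday = 0 gives Thursday.

Thursday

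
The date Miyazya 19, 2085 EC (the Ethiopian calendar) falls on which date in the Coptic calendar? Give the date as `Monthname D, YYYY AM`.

Parmouti 19, 1809 AM

Both dates share Julian Day Number 2485630; in the Coptic calendar that is 19 Parmouti 1809 AM.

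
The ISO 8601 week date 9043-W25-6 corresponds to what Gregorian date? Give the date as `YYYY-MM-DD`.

9043-06-24

ISO week 1 of 9043 is the week containing the first Thursday of 9043.
Week 25, day 6 (Saturday) lands on 9043-06-24.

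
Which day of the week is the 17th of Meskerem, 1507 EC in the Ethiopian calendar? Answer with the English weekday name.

Equivalently 24 September 1514 Gregorian, JDN 2274303.
2274303 ≡ 3 (mod 7); counting from Monday = 0 gives Thursday.

Thursday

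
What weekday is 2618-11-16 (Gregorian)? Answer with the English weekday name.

Monday

2677584 ≡ 0 (mod 7); counting from Monday = 0 gives Monday.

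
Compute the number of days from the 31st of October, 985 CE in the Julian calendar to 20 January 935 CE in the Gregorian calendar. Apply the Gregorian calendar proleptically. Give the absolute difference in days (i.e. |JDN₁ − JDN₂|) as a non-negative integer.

JDN of the first date = 2081133.
JDN of the second date = 2062581.
|2062581 − 2081133| = 18552.

18552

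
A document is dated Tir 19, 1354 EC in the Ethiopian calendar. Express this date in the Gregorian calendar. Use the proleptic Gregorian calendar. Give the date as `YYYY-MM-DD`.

1362-01-22

Julian Day Number of the source date = 2218542.
Converting JDN 2218542 to the Gregorian calendar gives 22 January 1362 CE.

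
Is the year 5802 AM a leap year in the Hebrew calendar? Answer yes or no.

Hebrew year 5802 is year 7 of its 19-year Metonic cycle; leap years are at positions 3, 6, 8, 11, 14, 17, 19, so it is a common year (12 months).

no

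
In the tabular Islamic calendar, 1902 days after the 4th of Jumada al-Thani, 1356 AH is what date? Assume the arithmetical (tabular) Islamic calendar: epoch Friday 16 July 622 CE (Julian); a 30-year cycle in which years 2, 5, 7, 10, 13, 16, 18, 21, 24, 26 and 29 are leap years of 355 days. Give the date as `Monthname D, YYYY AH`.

Shawwal 16, 1361 AH

Counting 1902 days forward from JDN 2428758 reaches JDN 2430660, which is Shawwal 16, 1361 AH.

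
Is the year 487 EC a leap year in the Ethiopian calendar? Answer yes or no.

yes

487 mod 4 = 3; in the Ethiopian calendar a year is leap when year mod 4 = 3, so it is a leap year.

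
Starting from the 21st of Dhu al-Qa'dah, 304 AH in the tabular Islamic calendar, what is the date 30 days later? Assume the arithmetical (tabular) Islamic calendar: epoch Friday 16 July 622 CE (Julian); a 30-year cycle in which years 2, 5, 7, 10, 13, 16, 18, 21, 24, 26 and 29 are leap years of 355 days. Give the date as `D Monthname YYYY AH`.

21 Dhu al-Hijjah 304 AH

Counting 30 days forward from JDN 2056128 reaches JDN 2056158, which is 21 Dhu al-Hijjah 304 AH.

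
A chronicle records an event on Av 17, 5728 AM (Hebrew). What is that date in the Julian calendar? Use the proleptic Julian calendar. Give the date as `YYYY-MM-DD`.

Julian Day Number of the source date = 2440080.
Converting JDN 2440080 to the Julian calendar gives 29 July 1968 CE.

1968-07-29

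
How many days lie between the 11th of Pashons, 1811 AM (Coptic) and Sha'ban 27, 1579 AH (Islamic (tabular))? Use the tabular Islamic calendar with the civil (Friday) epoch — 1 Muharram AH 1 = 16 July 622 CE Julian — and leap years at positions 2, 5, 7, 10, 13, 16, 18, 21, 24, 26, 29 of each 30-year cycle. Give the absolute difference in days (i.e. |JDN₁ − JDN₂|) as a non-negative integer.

First date → JDN 2486382; second date → JDN 2507864.
The interval is |2486382 − 2507864| = 21482 days.

21482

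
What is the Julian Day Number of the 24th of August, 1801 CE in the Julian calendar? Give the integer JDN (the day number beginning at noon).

Equivalently 5 September 1801 (Gregorian).
JDN 2400001 is 17 November 1858 CE (Gregorian), MJD 0; the target day is −20892 days from there, so JDN = 2379109.

2379109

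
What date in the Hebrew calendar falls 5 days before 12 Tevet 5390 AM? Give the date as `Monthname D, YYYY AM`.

Tevet 7, 5390 AM

JDN of 12 Tevet 5390 AM = 2316401.
2316401 − 5 = 2316396.
JDN 2316396 in the Hebrew calendar is Tevet 7, 5390 AM.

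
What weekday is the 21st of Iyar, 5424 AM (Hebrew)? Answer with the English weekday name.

Friday

In the Gregorian calendar this is 16 May 1664 (JDN 2328960).
Since JDN mod 7 = 4 (0 = Monday), the day is Friday.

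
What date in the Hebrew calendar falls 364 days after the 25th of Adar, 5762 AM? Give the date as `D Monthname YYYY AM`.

JDN of the 25th of Adar, 5762 AM = 2452343.
2452343 + 364 = 2452707.
JDN 2452707 in the Hebrew calendar is 4 Adar II 5763 AM.

4 Adar II 5763 AM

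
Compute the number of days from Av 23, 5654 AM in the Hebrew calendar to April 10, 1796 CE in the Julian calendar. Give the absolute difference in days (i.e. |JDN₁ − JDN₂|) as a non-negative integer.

First date → JDN 2413066; second date → JDN 2377147.
The interval is |2413066 − 2377147| = 35919 days.

35919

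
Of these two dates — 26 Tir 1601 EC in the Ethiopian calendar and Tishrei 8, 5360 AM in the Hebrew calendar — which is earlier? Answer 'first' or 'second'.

First date → JDN 2308766; second date → JDN 2305352.
JDN 2305352 < JDN 2308766, so the second date is earlier.

second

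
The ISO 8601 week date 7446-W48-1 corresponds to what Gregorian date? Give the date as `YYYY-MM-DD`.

ISO week 1 of 7446 is the week containing the first Thursday of 7446.
Week 48, day 1 (Monday) lands on 7446-11-23.

7446-11-23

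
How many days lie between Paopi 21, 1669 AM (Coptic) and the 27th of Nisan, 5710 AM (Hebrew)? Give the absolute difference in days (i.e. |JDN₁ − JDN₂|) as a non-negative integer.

931

JDN of the first date = 2434317.
JDN of the second date = 2433386.
|2433386 − 2434317| = 931.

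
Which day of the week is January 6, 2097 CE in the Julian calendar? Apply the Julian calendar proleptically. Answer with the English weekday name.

In the Gregorian calendar this is 19 January 2097 (JDN 2486993).
Since JDN mod 7 = 5 (0 = Monday), the day is Saturday.

Saturday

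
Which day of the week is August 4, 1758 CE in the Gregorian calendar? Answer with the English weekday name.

JDN 2363372 mod 7 = 4, and JDN 0 was a Monday, so this is a Friday.

Friday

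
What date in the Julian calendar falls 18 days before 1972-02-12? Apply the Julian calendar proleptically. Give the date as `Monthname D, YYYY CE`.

January 25, 1972 CE

JDN of 1972-02-12 = 2441373.
2441373 − 18 = 2441355.
JDN 2441355 in the Julian calendar is January 25, 1972 CE.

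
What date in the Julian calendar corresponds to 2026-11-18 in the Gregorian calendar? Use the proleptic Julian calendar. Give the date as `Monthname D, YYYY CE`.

November 5, 2026 CE

For dates in this range the Gregorian date is 13 days ahead of the Julian.
18 November 2026 Gregorian − 13 days → 5 November 2026 Julian.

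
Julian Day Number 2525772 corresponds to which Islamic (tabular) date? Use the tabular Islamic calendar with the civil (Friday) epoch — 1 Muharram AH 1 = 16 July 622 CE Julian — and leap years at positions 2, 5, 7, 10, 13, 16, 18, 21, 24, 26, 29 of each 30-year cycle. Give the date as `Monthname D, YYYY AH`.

Rabi' al-Awwal 11, 1630 AH

JDN 2525772 is 25 March 2203 in the Gregorian calendar.
In the tabular Islamic calendar that day is Rabi' al-Awwal 11, 1630 AH.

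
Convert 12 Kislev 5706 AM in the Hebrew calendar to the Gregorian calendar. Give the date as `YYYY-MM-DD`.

Julian Day Number of the source date = 2431777.
Converting JDN 2431777 to the Gregorian calendar gives 17 November 1945 CE.

1945-11-17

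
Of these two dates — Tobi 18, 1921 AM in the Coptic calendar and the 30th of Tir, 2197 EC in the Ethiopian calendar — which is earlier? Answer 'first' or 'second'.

first

First date → JDN 2526447; second date → JDN 2526459.
JDN 2526447 < JDN 2526459, so the first date is earlier.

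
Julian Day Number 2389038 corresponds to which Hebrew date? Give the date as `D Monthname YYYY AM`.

5 Kislev 5589 AM

JDN 2389038 is 11 November 1828 in the Gregorian calendar.
In the Hebrew calendar that day is 5 Kislev 5589 AM.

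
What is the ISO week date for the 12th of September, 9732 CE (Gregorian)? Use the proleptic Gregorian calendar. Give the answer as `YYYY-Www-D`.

9732-W37-5

The weekday is Friday (ISO weekday 5).
That Friday belongs to ISO week 37 of ISO year 9732.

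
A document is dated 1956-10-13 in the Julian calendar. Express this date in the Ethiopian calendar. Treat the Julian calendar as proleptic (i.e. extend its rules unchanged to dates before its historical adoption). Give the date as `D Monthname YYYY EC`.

16 Tikimt 1949 EC

Both dates share Julian Day Number 2435773; in the Ethiopian calendar that is 16 Tikimt 1949 EC.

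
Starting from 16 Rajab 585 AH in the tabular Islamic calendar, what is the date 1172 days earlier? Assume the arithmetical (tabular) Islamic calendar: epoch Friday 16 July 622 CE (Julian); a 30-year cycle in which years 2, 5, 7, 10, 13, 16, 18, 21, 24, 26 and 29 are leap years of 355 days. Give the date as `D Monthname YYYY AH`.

Counting 1172 days back from JDN 2155582 reaches JDN 2154410, which is 25 Rabi' al-Awwal 582 AH.

25 Rabi' al-Awwal 582 AH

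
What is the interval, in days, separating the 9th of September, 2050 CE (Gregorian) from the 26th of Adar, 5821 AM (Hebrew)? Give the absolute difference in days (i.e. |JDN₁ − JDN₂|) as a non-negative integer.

3843

JDN of the first date = 2470059.
JDN of the second date = 2473902.
|2473902 − 2470059| = 3843.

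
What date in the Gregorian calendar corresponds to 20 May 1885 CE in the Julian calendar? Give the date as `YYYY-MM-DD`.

For dates in this range the Gregorian date is 12 days ahead of the Julian.
20 May 1885 Julian + 12 days → 1 June 1885 Gregorian.

1885-06-01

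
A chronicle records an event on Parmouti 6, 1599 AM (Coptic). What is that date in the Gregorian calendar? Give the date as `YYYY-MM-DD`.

1883-04-13

Both dates share Julian Day Number 2408914; in the Gregorian calendar that is 13 April 1883 CE.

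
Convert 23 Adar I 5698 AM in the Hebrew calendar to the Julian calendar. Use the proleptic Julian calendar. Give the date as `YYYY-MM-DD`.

Both dates share Julian Day Number 2428954; in the Julian calendar that is 11 February 1938 CE.

1938-02-11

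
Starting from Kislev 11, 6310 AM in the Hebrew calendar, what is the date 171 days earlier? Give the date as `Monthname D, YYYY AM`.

Counting 171 days back from JDN 2652400 reaches JDN 2652229, which is Sivan 17, 6309 AM.

Sivan 17, 6309 AM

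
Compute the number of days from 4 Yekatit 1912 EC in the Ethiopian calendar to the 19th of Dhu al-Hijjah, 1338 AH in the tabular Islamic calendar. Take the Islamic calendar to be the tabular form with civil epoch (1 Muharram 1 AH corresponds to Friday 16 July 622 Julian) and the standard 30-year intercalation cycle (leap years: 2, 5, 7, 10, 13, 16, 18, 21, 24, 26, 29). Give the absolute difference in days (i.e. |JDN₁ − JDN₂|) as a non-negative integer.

First date → JDN 2422367; second date → JDN 2422571.
The interval is |2422367 − 2422571| = 204 days.

204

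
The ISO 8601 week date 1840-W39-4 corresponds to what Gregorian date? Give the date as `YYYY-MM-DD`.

1840-09-24

ISO week 1 of 1840 is the week containing the first Thursday of 1840.
Week 39, day 4 (Thursday) lands on 1840-09-24.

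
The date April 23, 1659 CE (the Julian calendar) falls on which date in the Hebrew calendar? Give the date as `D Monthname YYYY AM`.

Julian Day Number of the source date = 2327120.
Converting JDN 2327120 to the Hebrew calendar gives 10 Iyar 5419 AM.

10 Iyar 5419 AM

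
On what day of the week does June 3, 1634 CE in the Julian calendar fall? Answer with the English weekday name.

Equivalently 13 June 1634 Gregorian, JDN 2318030.
Since JDN mod 7 = 1 (0 = Monday), the day is Tuesday.

Tuesday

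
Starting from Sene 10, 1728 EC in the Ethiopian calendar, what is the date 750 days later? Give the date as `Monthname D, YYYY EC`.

Counting 750 days forward from JDN 2355287 reaches JDN 2356037, which is Sene 30, 1730 EC.

Sene 30, 1730 EC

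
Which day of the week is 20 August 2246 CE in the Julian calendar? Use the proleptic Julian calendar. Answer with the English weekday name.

This is JDN 2541641 (4 September 2246 Gregorian).
Since JDN mod 7 = 4 (0 = Monday), the day is Friday.

Friday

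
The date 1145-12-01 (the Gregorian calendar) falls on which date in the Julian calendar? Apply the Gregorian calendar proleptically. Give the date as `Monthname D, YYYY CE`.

The Julian–Gregorian offset here is 7 days (Julian trailing).
1 December 1145 Gregorian − 7 days → 24 November 1145 Julian.

November 24, 1145 CE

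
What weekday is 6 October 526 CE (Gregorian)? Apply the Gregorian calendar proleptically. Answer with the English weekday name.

Since JDN mod 7 = 6 (0 = Monday), the day is Sunday.

Sunday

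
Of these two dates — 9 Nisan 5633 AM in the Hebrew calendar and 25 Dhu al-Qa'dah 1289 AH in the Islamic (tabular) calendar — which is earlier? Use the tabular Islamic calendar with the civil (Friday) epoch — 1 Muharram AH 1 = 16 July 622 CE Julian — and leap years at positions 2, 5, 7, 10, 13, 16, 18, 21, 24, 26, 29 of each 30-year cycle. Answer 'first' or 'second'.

second

First date → JDN 2405255; second date → JDN 2405183.
JDN 2405183 < JDN 2405255, so the second date is earlier.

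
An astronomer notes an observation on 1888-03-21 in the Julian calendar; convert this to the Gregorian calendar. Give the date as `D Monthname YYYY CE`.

At this point the Julian calendar is 12 days behind the Gregorian.
21 March 1888 Julian + 12 days → 2 April 1888 Gregorian.

2 April 1888 CE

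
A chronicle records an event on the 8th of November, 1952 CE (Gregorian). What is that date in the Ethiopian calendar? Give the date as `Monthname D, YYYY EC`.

Tikimt 29, 1945 EC

Julian Day Number of the source date = 2434325.
Converting JDN 2434325 to the Ethiopian calendar gives 29 Tikimt 1945 EC.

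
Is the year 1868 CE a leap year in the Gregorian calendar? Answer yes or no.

1868 is divisible by 4 and not by 100, so it is a leap year.

yes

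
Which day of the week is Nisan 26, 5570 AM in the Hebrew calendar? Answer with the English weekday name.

Equivalently 30 April 1810 Gregorian, JDN 2382268.
Since JDN mod 7 = 0 (0 = Monday), the day is Monday.

Monday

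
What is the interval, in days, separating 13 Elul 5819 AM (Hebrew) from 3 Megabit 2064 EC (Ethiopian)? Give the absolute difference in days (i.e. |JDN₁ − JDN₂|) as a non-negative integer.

First date → JDN 2473328; second date → JDN 2477914.
The interval is |2473328 − 2477914| = 4586 days.

4586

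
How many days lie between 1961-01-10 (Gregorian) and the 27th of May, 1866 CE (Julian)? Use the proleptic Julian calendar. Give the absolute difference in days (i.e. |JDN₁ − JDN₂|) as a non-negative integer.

34549

First date → JDN 2437310; second date → JDN 2402761.
The interval is |2437310 − 2402761| = 34549 days.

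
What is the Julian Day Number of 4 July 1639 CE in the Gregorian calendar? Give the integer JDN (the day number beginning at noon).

JDN 2451545 is 1 January 2000 CE (Gregorian); the target day is −131668 days from there, so JDN = 2319877.

2319877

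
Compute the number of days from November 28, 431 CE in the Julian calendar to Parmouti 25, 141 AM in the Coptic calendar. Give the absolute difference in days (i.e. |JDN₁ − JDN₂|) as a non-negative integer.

2413

JDN of the first date = 1878812.
JDN of the second date = 1876399.
|1876399 − 1878812| = 2413.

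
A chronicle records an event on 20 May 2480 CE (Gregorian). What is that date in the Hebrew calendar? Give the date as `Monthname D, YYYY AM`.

Iyar 10, 6240 AM

Both dates share Julian Day Number 2627002; in the Hebrew calendar that is 10 Iyar 6240 AM.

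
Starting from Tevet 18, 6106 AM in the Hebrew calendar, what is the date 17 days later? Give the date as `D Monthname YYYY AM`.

6 Shevat 6106 AM

The starting date is JDN 2577930; 2577930 + 17 = 2577947.
JDN 2577947 corresponds to 6 Shevat 6106 AM.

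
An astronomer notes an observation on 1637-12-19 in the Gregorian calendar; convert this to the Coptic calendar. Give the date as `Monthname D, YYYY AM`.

Julian Day Number of the source date = 2319315.
Converting JDN 2319315 to the Coptic calendar gives 13 Koiak 1354 AM.

Koiak 13, 1354 AM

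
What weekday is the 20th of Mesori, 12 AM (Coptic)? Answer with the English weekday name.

Thursday

In the proleptic Gregorian calendar this is 13 August 296 (JDN 1829397).
Since JDN mod 7 = 3 (0 = Monday), the day is Thursday.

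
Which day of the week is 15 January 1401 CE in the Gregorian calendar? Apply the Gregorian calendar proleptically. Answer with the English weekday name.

Thursday

Since JDN mod 7 = 3 (0 = Monday), the day is Thursday.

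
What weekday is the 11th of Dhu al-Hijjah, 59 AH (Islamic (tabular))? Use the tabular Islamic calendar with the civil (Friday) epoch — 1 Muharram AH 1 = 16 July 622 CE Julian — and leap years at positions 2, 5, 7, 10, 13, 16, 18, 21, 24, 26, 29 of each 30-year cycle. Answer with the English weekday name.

Friday

This is JDN 1969328 (26 September 679 Gregorian).
Since JDN mod 7 = 4 (0 = Monday), the day is Friday.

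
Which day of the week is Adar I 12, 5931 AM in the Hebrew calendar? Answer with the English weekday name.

Sunday

This is JDN 2514049 (17 February 2171 Gregorian).
Since JDN mod 7 = 6 (0 = Monday), the day is Sunday.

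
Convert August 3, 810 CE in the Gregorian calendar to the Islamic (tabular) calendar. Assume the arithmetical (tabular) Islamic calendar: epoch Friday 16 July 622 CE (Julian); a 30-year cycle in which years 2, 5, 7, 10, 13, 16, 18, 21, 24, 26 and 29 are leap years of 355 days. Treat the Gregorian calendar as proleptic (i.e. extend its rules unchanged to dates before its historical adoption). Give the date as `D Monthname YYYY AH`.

Julian Day Number of the source date = 2017121.
Converting JDN 2017121 to the tabular Islamic calendar gives 23 Shawwal 194 AH.

23 Shawwal 194 AH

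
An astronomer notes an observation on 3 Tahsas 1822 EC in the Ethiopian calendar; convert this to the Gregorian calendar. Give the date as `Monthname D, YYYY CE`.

Both dates share Julian Day Number 2389433; in the Gregorian calendar that is 11 December 1829 CE.

December 11, 1829 CE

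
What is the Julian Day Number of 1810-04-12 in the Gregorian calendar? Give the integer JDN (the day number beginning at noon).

2382250

JDN 2451545 is 1 January 2000 CE (Gregorian); the target day is −69295 days from there, so JDN = 2382250.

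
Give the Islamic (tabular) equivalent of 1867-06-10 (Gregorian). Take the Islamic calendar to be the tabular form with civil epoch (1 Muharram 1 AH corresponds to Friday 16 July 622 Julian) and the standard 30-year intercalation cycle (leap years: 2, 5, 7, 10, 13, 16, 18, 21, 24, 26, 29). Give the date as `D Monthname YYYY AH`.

Both dates share Julian Day Number 2403128; in the tabular Islamic calendar that is 7 Safar 1284 AH.

7 Safar 1284 AH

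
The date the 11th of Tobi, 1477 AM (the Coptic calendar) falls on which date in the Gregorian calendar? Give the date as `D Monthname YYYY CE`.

17 January 1761 CE

Both dates share Julian Day Number 2364269; in the Gregorian calendar that is 17 January 1761 CE.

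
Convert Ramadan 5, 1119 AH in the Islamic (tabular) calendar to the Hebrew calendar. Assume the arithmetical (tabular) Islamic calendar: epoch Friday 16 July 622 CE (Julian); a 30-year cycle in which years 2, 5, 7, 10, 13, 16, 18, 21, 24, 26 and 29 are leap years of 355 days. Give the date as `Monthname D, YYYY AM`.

Kislev 6, 5468 AM

Both dates share Julian Day Number 2344862; in the Hebrew calendar that is 6 Kislev 5468 AM.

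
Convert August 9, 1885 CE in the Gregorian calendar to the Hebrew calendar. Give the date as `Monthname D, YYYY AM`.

Julian Day Number of the source date = 2409763.
Converting JDN 2409763 to the Hebrew calendar gives 28 Av 5645 AM.

Av 28, 5645 AM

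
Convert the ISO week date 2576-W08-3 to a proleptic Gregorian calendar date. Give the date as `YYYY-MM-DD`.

ISO week 1 of 2576 is the week containing the first Thursday of 2576.
Week 8, day 3 (Wednesday) lands on 2576-02-21.

2576-02-21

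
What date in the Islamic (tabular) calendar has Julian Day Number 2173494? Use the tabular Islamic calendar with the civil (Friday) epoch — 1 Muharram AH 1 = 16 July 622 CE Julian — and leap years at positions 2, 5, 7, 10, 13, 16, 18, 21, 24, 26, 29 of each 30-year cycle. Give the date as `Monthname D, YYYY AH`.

Safar 2, 636 AH

JDN 2173494 is 21 September 1238 in the proleptic Gregorian calendar.
In the tabular Islamic calendar that day is Safar 2, 636 AH.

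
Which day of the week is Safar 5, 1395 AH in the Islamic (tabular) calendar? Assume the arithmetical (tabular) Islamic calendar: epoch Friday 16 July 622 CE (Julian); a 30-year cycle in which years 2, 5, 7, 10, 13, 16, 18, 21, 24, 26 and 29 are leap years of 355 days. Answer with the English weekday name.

In the Gregorian calendar this is 17 February 1975 (JDN 2442461).
2442461 ≡ 0 (mod 7); counting from Monday = 0 gives Monday.

Monday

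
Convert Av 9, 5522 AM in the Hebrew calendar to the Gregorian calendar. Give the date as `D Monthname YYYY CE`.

Both dates share Julian Day Number 2364827; in the Gregorian calendar that is 29 July 1762 CE.

29 July 1762 CE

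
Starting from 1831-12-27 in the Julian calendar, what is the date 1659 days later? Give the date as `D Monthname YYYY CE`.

12 July 1836 CE

Counting 1659 days forward from JDN 2390191 reaches JDN 2391850, which is 12 July 1836 CE.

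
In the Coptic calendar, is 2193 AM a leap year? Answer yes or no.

2193 mod 4 = 1; in the Coptic calendar a year is leap when year mod 4 = 3, so it is a common year.

no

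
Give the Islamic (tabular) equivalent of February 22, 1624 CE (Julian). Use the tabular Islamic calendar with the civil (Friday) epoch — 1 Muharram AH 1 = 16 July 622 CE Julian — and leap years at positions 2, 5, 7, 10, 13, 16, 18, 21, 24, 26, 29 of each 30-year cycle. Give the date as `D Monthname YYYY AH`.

Julian Day Number of the source date = 2314276.
Converting JDN 2314276 to the tabular Islamic calendar gives 13 Jumada al-Awwal 1033 AH.

13 Jumada al-Awwal 1033 AH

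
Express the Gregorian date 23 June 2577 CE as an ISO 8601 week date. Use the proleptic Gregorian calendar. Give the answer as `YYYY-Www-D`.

2577-W26-1

The weekday is Monday (ISO weekday 1).
That Monday belongs to ISO week 26 of ISO year 2577.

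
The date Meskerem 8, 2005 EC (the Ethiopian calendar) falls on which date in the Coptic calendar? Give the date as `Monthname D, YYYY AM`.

The source date corresponds to 18 September 2012 in the Gregorian calendar (JDN 2456189).
That day falls on 8 Thout 1729 AM in the Coptic calendar.

Thout 8, 1729 AM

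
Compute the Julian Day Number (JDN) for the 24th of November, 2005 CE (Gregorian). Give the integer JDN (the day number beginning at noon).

2453699

JDN 2400001 is 17 November 1858 CE (Gregorian), MJD 0; the target day is +53698 days from there, so JDN = 2453699.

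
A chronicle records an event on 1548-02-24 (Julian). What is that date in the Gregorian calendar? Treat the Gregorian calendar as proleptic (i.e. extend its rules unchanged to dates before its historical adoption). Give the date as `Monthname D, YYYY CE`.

March 5, 1548 CE

At this point the Julian calendar is 10 days behind the Gregorian.
24 February 1548 Julian + 10 days → 5 March 1548 Gregorian.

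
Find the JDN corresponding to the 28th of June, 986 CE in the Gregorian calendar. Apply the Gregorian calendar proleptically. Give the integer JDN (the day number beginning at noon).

JDN 2451545 is 1 January 2000 CE (Gregorian); the target day is −370177 days from there, so JDN = 2081368.

2081368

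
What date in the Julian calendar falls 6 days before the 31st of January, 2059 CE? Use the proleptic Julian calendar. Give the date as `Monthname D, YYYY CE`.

Counting 6 days back from JDN 2473138 reaches JDN 2473132, which is January 25, 2059 CE.

January 25, 2059 CE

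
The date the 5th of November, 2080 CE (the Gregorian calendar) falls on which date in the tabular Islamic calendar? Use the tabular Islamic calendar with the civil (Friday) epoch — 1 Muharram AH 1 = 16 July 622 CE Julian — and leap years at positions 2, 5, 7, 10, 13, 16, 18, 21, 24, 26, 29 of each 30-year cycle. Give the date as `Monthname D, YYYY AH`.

Julian Day Number of the source date = 2481074.
Converting JDN 2481074 to the tabular Islamic calendar gives 22 Muharram 1504 AH.

Muharram 22, 1504 AH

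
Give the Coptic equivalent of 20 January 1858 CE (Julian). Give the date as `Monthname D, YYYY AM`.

Tobi 25, 1574 AM

Both dates share Julian Day Number 2399712; in the Coptic calendar that is 25 Tobi 1574 AM.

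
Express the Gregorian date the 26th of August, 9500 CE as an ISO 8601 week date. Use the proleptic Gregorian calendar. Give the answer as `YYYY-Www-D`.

The weekday is Sunday (ISO weekday 7).
That Sunday belongs to ISO week 34 of ISO year 9500.

9500-W34-7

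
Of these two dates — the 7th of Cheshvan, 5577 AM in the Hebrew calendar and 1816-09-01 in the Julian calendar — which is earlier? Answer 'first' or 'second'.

Converting both to JDN: 2384642 vs 2384596; the smaller is the second.

second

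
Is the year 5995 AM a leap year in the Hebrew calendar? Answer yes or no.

Hebrew year 5995 is year 10 of its 19-year Metonic cycle; leap years are at positions 3, 6, 8, 11, 14, 17, 19, so it is a common year (12 months).

no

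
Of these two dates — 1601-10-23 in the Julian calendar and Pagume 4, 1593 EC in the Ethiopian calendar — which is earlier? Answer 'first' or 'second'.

second

Converting both to JDN: 2306119 vs 2306062; the smaller is the second.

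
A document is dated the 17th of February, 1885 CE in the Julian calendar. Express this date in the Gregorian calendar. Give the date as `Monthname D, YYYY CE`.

The Julian–Gregorian offset here is 12 days (Julian trailing).
17 February 1885 Julian + 12 days → 1 March 1885 Gregorian.

March 1, 1885 CE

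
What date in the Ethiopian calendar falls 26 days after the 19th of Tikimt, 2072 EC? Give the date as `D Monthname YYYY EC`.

15 Hidar 2072 EC

Counting 26 days forward from JDN 2480702 reaches JDN 2480728, which is 15 Hidar 2072 EC.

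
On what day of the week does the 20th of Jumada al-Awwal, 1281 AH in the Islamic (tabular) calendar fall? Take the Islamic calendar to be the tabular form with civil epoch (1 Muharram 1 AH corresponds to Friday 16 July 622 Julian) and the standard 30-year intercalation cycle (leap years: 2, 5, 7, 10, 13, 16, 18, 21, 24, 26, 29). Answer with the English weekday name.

In the Gregorian calendar this is 21 October 1864 (JDN 2402166).
2402166 ≡ 4 (mod 7); counting from Monday = 0 gives Friday.

Friday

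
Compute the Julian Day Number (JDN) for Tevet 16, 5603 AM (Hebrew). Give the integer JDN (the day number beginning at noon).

Equivalently 19 December 1842 (Gregorian).
JDN 2451545 is 1 January 2000 CE (Gregorian); the target day is −57356 days from there, so JDN = 2394189.

2394189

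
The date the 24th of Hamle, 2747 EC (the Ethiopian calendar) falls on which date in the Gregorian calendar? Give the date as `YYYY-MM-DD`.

Both dates share Julian Day Number 2727520; in the Gregorian calendar that is 6 August 2755 CE.

2755-08-06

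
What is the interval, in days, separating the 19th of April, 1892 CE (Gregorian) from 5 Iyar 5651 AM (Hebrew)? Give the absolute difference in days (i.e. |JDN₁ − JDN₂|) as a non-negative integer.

342

First date → JDN 2412208; second date → JDN 2411866.
The interval is |2412208 − 2411866| = 342 days.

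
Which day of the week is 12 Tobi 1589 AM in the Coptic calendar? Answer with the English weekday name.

Sunday

Equivalently 19 January 1873 Gregorian, JDN 2405178.
Since JDN mod 7 = 6 (0 = Monday), the day is Sunday.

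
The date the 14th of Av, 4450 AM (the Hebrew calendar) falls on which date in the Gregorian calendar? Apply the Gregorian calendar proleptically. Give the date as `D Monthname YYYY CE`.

Both dates share Julian Day Number 1973287; in the Gregorian calendar that is 29 July 690 CE.

29 July 690 CE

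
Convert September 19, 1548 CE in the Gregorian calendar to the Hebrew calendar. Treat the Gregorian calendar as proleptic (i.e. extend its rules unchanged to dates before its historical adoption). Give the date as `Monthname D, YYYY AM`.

Tishrei 7, 5309 AM

Both dates share Julian Day Number 2286717; in the Hebrew calendar that is 7 Tishrei 5309 AM.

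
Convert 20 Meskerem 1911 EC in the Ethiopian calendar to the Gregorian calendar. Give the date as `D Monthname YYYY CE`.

30 September 1918 CE

Both dates share Julian Day Number 2421867; in the Gregorian calendar that is 30 September 1918 CE.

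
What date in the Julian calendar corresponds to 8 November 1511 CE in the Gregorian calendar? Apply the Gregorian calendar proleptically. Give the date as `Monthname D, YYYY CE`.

At this point the Julian calendar is 10 days behind the Gregorian.
8 November 1511 Gregorian − 10 days → 29 October 1511 Julian.

October 29, 1511 CE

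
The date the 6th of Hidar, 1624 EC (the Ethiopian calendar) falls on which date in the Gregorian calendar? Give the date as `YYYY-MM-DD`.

Both dates share Julian Day Number 2317087; in the Gregorian calendar that is 13 November 1631 CE.

1631-11-13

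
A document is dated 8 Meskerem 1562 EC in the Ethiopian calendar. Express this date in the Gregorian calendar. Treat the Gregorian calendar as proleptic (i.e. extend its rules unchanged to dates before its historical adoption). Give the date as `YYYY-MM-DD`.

1569-09-15

Both dates share Julian Day Number 2294383; in the Gregorian calendar that is 15 September 1569 CE.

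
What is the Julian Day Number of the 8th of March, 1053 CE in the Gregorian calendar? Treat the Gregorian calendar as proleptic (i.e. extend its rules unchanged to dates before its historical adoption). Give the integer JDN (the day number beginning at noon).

JDN 2400001 is 17 November 1858 CE (Gregorian), MJD 0; the target day is −294274 days from there, so JDN = 2105727.

2105727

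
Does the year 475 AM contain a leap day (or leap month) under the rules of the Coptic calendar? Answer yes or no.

yes

475 mod 4 = 3; in the Coptic calendar a year is leap when year mod 4 = 3, so it is a leap year.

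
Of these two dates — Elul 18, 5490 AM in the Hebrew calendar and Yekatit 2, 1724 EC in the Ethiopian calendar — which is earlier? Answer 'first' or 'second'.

first

First date → JDN 2353172; second date → JDN 2353698.
JDN 2353172 < JDN 2353698, so the first date is earlier.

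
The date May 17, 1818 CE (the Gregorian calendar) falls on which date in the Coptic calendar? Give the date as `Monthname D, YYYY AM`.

Julian Day Number of the source date = 2385207.
Converting JDN 2385207 to the Coptic calendar gives 10 Pashons 1534 AM.

Pashons 10, 1534 AM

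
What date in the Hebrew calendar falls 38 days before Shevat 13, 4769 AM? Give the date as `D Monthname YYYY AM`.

4 Tevet 4769 AM

Counting 38 days back from JDN 2089606 reaches JDN 2089568, which is 4 Tevet 4769 AM.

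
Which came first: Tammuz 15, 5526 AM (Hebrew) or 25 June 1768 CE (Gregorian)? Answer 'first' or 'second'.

Converting both to JDN: 2366251 vs 2366985; the smaller is the first.

first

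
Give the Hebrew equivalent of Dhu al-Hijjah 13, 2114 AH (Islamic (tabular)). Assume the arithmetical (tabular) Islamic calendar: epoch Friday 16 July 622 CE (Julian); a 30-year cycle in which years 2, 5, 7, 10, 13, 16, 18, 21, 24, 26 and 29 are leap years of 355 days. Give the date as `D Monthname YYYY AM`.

13 Tammuz 6433 AM

The source date corresponds to 20 July 2673 in the Gregorian calendar (JDN 2697554).
That day falls on 13 Tammuz 6433 AM in the Hebrew calendar.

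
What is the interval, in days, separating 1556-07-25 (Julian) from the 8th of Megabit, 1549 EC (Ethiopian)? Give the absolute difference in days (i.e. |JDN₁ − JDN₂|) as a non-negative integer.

JDN of the first date = 2289593.
JDN of the second date = 2289815.
|2289815 − 2289593| = 222.

222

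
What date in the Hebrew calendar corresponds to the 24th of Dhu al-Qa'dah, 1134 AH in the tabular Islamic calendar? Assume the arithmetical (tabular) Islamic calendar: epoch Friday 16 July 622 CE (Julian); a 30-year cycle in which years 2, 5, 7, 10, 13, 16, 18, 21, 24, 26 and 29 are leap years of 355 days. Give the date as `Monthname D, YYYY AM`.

Elul 23, 5482 AM

The source date corresponds to 5 September 1722 in the Gregorian calendar (JDN 2350255).
That day falls on 23 Elul 5482 AM in the Hebrew calendar.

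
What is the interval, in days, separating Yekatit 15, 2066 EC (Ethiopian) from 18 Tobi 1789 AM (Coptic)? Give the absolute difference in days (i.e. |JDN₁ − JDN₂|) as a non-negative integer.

392

JDN of the first date = 2478626.
JDN of the second date = 2478234.
|2478234 − 2478626| = 392.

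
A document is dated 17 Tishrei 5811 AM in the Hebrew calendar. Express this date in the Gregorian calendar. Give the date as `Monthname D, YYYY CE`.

October 3, 2050 CE

Julian Day Number of the source date = 2470083.
Converting JDN 2470083 to the Gregorian calendar gives 3 October 2050 CE.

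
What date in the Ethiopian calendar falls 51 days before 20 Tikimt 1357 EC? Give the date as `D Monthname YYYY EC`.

JDN of 20 Tikimt 1357 EC = 2219549.
2219549 − 51 = 2219498.
JDN 2219498 in the Ethiopian calendar is 4 Pagume 1356 EC.

4 Pagume 1356 EC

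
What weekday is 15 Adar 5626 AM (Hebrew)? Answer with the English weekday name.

Friday

Equivalently 2 March 1866 Gregorian, JDN 2402663.
JDN 2402663 mod 7 = 4, and JDN 0 was a Monday, so this is a Friday.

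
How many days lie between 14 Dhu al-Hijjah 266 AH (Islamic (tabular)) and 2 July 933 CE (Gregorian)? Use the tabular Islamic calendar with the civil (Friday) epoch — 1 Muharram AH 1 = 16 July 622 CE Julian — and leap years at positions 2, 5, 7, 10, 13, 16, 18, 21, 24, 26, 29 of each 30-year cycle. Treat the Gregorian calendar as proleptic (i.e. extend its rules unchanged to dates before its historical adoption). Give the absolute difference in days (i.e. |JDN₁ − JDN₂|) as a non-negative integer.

JDN of the first date = 2042685.
JDN of the second date = 2062014.
|2062014 − 2042685| = 19329.

19329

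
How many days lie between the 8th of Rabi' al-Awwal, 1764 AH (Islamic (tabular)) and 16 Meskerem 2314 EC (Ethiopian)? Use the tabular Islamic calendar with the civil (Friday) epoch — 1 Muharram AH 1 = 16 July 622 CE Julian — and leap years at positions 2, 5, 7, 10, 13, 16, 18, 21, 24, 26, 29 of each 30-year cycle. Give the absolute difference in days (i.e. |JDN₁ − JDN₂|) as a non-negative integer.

JDN of the first date = 2573254.
JDN of the second date = 2569059.
|2569059 − 2573254| = 4195.

4195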